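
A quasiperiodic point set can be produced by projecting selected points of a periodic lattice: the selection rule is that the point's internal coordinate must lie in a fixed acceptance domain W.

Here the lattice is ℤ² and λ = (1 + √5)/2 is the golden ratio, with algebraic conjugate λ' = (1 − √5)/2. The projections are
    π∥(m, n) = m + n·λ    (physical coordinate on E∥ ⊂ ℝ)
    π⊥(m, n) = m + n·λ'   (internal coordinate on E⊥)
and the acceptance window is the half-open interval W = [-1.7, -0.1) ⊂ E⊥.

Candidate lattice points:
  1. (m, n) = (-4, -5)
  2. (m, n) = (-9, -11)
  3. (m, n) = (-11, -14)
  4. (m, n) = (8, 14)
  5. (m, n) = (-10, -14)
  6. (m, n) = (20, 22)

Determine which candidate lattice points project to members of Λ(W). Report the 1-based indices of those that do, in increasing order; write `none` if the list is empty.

1, 4, 5

Numerically λ ≈ 1.61803 and λ' = −1/λ ≈ -0.61803.
#1 (-4,-5): internal coord -4 + (-5)·λ' = -0.90983; -0.90983 ∈ [-1.7, -0.1) → IN Λ
#2 (-9,-11): internal coord -9 + (-11)·λ' = -2.20163; -2.20163 ∉ [-1.7, -0.1) → out
#3 (-11,-14): internal coord -11 + (-14)·λ' = -2.34752; -2.34752 ∉ [-1.7, -0.1) → out
#4 (8,14): internal coord 8 + (14)·λ' = -0.65248; -0.65248 ∈ [-1.7, -0.1) → IN Λ
#5 (-10,-14): internal coord -10 + (-14)·λ' = -1.34752; -1.34752 ∈ [-1.7, -0.1) → IN Λ
#6 (20,22): internal coord 20 + (22)·λ' = +6.40325; +6.40325 ∉ [-1.7, -0.1) → out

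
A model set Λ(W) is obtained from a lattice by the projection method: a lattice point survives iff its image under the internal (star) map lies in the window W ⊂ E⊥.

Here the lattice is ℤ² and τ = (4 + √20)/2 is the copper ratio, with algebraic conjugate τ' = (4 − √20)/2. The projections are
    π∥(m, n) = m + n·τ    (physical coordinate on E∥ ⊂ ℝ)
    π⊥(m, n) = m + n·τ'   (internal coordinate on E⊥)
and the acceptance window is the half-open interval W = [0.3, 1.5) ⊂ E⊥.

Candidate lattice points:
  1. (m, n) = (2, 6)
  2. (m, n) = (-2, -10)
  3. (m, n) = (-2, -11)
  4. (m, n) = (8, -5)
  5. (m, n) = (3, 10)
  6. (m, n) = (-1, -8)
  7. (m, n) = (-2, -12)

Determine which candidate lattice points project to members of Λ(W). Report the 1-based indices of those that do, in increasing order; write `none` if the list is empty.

1, 2, 3, 5, 6, 7

τ' = (4−√20)/2 ≈ -0.236068.
#1 (2,6): internal coord 2 + (6)·τ' = +0.583592; +0.583592 ∈ [0.3, 1.5) → IN Λ
#2 (-2,-10): internal coord -2 + (-10)·τ' = +0.360680; +0.360680 ∈ [0.3, 1.5) → IN Λ
#3 (-2,-11): internal coord -2 + (-11)·τ' = +0.596748; +0.596748 ∈ [0.3, 1.5) → IN Λ
#4 (8,-5): internal coord 8 + (-5)·τ' = +9.180340; +9.180340 ∉ [0.3, 1.5) → out
#5 (3,10): internal coord 3 + (10)·τ' = +0.639320; +0.639320 ∈ [0.3, 1.5) → IN Λ
#6 (-1,-8): internal coord -1 + (-8)·τ' = +0.888544; +0.888544 ∈ [0.3, 1.5) → IN Λ
#7 (-2,-12): internal coord -2 + (-12)·τ' = +0.832816; +0.832816 ∈ [0.3, 1.5) → IN Λ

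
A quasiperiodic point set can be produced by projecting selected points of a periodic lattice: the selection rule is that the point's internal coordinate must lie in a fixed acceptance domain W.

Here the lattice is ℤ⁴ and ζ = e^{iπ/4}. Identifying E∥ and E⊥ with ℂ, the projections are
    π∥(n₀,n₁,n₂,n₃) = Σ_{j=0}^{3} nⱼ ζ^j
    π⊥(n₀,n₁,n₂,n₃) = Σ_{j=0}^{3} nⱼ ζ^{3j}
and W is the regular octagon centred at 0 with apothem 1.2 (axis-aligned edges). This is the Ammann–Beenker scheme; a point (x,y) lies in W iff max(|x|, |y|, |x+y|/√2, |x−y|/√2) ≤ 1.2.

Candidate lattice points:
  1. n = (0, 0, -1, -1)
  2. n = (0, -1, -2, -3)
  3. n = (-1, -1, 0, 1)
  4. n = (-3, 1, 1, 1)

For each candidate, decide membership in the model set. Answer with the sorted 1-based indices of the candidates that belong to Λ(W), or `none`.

1, 3

With ζ = e^{iπ/4} the internal vectors are ζ^0,ζ^3,ζ^6,ζ^9.
candidate 1: n = (0, 0, -1, -1) → π⊥ ≈ (-0.7071, +0.2929); max(|x|,|y|,|x±y|/√2) = 0.7071 ≤ 1.2 ⇒ ∈ W
candidate 2: n = (0, -1, -2, -3) → π⊥ ≈ (-1.4142, -0.8284); max(|x|,|y|,|x±y|/√2) = 1.5858 > 1.2 ⇒ ∉ W
candidate 3: n = (-1, -1, 0, 1) → π⊥ ≈ (+0.4142, +0.0000); max(|x|,|y|,|x±y|/√2) = 0.4142 ≤ 1.2 ⇒ ∈ W
candidate 4: n = (-3, 1, 1, 1) → π⊥ ≈ (-3.0000, +0.4142); max(|x|,|y|,|x±y|/√2) = 3.0000 > 1.2 ⇒ ∉ W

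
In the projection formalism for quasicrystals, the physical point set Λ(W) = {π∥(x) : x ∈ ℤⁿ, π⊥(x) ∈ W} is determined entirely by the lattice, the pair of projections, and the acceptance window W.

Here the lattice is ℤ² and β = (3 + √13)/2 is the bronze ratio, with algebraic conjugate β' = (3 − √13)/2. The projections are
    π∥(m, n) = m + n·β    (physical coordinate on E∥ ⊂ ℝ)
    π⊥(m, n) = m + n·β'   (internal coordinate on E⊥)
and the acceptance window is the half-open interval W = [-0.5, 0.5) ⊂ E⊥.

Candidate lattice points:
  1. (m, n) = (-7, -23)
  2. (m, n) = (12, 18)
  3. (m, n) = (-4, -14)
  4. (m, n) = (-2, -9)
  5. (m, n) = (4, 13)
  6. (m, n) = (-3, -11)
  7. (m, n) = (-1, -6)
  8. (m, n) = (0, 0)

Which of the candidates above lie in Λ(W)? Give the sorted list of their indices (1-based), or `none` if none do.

1, 3, 5, 6, 8

Numerically β ≈ 3.302776 and β' = −1/β ≈ -0.302776.
[1] lift (-7,-23): star map gives -0.036160; window check -0.5 ≤ -0.036160 < 0.5 is true → IN Λ
[2] lift (12,18): star map gives 6.550039; window check -0.5 ≤ 6.550039 < 0.5 is false → out
[3] lift (-4,-14): star map gives 0.238859; window check -0.5 ≤ 0.238859 < 0.5 is true → IN Λ
[4] lift (-2,-9): star map gives 0.724981; window check -0.5 ≤ 0.724981 < 0.5 is false → out
[5] lift (4,13): star map gives 0.063917; window check -0.5 ≤ 0.063917 < 0.5 is true → IN Λ
[6] lift (-3,-11): star map gives 0.330532; window check -0.5 ≤ 0.330532 < 0.5 is true → IN Λ
[7] lift (-1,-6): star map gives 0.816654; window check -0.5 ≤ 0.816654 < 0.5 is false → out
[8] lift (0,0): star map gives 0.000000; window check -0.5 ≤ 0.000000 < 0.5 is true → IN Λ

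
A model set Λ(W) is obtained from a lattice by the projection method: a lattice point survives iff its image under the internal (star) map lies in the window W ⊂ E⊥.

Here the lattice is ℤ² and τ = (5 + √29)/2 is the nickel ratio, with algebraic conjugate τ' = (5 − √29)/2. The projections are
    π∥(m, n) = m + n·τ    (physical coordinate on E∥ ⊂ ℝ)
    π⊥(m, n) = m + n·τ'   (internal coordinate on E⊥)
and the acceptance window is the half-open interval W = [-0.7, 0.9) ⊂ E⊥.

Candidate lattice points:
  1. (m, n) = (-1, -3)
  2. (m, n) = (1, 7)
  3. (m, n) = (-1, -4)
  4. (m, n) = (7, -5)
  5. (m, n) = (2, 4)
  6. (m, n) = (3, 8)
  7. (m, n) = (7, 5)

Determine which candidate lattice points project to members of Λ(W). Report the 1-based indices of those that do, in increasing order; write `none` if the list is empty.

Numerically τ ≈ 5.192582 and τ' = −1/τ ≈ -0.192582.
[1] lift (-1,-3): star map gives -0.422253; window check -0.7 ≤ -0.422253 < 0.9 is true → IN Λ
[2] lift (1,7): star map gives -0.348077; window check -0.7 ≤ -0.348077 < 0.9 is true → IN Λ
[3] lift (-1,-4): star map gives -0.229670; window check -0.7 ≤ -0.229670 < 0.9 is true → IN Λ
[4] lift (7,-5): star map gives 7.962912; window check -0.7 ≤ 7.962912 < 0.9 is false → out
[5] lift (2,4): star map gives 1.229670; window check -0.7 ≤ 1.229670 < 0.9 is false → out
[6] lift (3,8): star map gives 1.459341; window check -0.7 ≤ 1.459341 < 0.9 is false → out
[7] lift (7,5): star map gives 6.037088; window check -0.7 ≤ 6.037088 < 0.9 is false → out

1, 2, 3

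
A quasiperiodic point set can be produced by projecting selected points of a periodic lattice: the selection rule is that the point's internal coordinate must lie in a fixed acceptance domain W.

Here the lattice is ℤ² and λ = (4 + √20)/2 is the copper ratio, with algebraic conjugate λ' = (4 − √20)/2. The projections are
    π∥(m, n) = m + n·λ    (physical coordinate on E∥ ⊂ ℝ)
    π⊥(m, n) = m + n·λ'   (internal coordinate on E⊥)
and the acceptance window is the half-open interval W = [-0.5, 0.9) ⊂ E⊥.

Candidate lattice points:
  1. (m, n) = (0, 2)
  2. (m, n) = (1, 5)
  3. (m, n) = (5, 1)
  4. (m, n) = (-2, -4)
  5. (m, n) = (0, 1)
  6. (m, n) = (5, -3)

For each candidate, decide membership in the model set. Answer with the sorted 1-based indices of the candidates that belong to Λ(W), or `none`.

λ' = (4−√20)/2 ≈ -0.2361.
[1] lift (0,2): star map gives -0.4721; window check -0.5 ≤ -0.4721 < 0.9 is true → IN Λ
[2] lift (1,5): star map gives -0.1803; window check -0.5 ≤ -0.1803 < 0.9 is true → IN Λ
[3] lift (5,1): star map gives 4.7639; window check -0.5 ≤ 4.7639 < 0.9 is false → out
[4] lift (-2,-4): star map gives -1.0557; window check -0.5 ≤ -1.0557 < 0.9 is false → out
[5] lift (0,1): star map gives -0.2361; window check -0.5 ≤ -0.2361 < 0.9 is true → IN Λ
[6] lift (5,-3): star map gives 5.7082; window check -0.5 ≤ 5.7082 < 0.9 is false → out

1, 2, 5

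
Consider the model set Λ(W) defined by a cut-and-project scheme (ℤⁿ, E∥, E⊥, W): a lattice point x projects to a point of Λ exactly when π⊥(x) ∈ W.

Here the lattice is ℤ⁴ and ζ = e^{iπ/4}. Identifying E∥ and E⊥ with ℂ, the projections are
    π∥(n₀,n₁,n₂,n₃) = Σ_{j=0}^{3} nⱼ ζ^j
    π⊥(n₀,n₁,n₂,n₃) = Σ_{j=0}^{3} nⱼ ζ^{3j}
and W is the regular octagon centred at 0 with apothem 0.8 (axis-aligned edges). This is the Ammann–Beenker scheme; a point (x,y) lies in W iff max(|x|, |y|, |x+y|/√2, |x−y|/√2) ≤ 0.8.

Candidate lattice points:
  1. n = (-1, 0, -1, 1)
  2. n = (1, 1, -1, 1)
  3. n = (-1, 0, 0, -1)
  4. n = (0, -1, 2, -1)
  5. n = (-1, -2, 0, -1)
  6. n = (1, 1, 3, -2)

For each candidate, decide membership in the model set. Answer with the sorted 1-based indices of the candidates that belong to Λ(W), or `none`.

π⊥(n) = n₀ + n₁ζ³ + n₂ζ⁶ + n₃ζ⁹ where ζ = e^{iπ/4}.
#1 (-1, 0, -1, 1): internal (-0.2929, 1.7071); octagon support 1.7071 vs apothem 0.8 → ∉ W
#2 (1, 1, -1, 1): internal (1.0000, 2.4142); octagon support 2.4142 vs apothem 0.8 → ∉ W
#3 (-1, 0, 0, -1): internal (-1.7071, -0.7071); octagon support 1.7071 vs apothem 0.8 → ∉ W
#4 (0, -1, 2, -1): internal (0.0000, -3.4142); octagon support 3.4142 vs apothem 0.8 → ∉ W
#5 (-1, -2, 0, -1): internal (-0.2929, -2.1213); octagon support 2.1213 vs apothem 0.8 → ∉ W
#6 (1, 1, 3, -2): internal (-1.1213, -3.7071); octagon support 3.7071 vs apothem 0.8 → ∉ W

none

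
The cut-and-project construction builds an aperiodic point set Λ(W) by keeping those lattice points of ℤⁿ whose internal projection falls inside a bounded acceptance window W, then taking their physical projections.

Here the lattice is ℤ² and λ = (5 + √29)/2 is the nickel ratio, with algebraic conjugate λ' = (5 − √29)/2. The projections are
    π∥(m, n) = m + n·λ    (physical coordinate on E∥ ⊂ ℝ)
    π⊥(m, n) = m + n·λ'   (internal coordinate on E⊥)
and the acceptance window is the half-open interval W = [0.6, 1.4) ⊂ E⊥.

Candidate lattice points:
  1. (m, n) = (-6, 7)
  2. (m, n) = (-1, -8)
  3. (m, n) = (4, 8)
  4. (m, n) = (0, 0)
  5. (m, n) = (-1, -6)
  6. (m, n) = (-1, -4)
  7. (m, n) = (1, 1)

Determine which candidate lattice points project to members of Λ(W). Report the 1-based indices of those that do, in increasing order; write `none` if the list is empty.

λ' = (5−√29)/2 ≈ -0.1926.
candidate 1: (m,n)=(-6,7) → π∥ = -6+7·λ ≈ 30.3481, π⊥ = -6+7·λ' ≈ -7.3481 ∉ [0.6, 1.4) ⇒ out
candidate 2: (m,n)=(-1,-8) → π∥ = -1-8·λ ≈ -42.5407, π⊥ = -1-8·λ' ≈ 0.5407 ∉ [0.6, 1.4) ⇒ out
candidate 3: (m,n)=(4,8) → π∥ = 4+8·λ ≈ 45.5407, π⊥ = 4+8·λ' ≈ 2.4593 ∉ [0.6, 1.4) ⇒ out
candidate 4: (m,n)=(0,0) → π∥ = 0+0·λ ≈ 0.0000, π⊥ = 0+0·λ' ≈ 0.0000 ∉ [0.6, 1.4) ⇒ out
candidate 5: (m,n)=(-1,-6) → π∥ = -1-6·λ ≈ -32.1555, π⊥ = -1-6·λ' ≈ 0.1555 ∉ [0.6, 1.4) ⇒ out
candidate 6: (m,n)=(-1,-4) → π∥ = -1-4·λ ≈ -21.7703, π⊥ = -1-4·λ' ≈ -0.2297 ∉ [0.6, 1.4) ⇒ out
candidate 7: (m,n)=(1,1) → π∥ = 1+1·λ ≈ 6.1926, π⊥ = 1+1·λ' ≈ 0.8074 ∈ [0.6, 1.4) ⇒ IN Λ

7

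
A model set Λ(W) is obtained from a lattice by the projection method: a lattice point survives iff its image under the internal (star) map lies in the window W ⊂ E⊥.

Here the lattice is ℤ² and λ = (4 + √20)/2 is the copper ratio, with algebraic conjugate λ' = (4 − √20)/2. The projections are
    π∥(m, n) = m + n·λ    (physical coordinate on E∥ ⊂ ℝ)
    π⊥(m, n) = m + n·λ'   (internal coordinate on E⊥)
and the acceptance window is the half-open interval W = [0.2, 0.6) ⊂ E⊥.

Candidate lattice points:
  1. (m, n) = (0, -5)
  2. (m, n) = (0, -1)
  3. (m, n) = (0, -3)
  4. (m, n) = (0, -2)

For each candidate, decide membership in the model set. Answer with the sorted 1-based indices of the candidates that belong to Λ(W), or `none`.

Numerically λ ≈ 4.236068 and λ' = −1/λ ≈ -0.236068.
#1 (0,-5): internal coord 0 + (-5)·λ' = +1.180340; +1.180340 ∉ [0.2, 0.6) → out
#2 (0,-1): internal coord 0 + (-1)·λ' = +0.236068; +0.236068 ∈ [0.2, 0.6) → IN Λ
#3 (0,-3): internal coord 0 + (-3)·λ' = +0.708204; +0.708204 ∉ [0.2, 0.6) → out
#4 (0,-2): internal coord 0 + (-2)·λ' = +0.472136; +0.472136 ∈ [0.2, 0.6) → IN Λ

2, 4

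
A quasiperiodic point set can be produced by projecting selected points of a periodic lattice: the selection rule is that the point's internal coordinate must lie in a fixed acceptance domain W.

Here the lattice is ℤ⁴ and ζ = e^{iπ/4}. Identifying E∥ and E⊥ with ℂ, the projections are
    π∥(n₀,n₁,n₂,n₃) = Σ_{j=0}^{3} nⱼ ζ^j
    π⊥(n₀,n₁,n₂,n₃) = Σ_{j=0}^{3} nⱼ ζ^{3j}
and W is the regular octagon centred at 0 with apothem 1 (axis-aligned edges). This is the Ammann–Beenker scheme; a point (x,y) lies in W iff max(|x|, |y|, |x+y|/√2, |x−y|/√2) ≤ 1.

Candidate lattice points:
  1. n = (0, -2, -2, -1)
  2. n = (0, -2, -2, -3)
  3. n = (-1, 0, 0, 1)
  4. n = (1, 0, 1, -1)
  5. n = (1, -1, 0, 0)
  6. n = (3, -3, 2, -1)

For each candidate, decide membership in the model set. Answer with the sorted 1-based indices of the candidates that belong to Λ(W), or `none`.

Internal map: ζ^{3j} for j=0..3 gives (1,0), (−√2/2,√2/2), (0,−1), (√2/2,√2/2).
candidate 1: n = (0, -2, -2, -1) → π⊥ ≈ (+0.707107, -0.121320); max(|x|,|y|,|x±y|/√2) = 0.707107 ≤ 1 ⇒ ∈ W
candidate 2: n = (0, -2, -2, -3) → π⊥ ≈ (-0.707107, -1.535534); max(|x|,|y|,|x±y|/√2) = 1.585786 > 1 ⇒ ∉ W
candidate 3: n = (-1, 0, 0, 1) → π⊥ ≈ (-0.292893, +0.707107); max(|x|,|y|,|x±y|/√2) = 0.707107 ≤ 1 ⇒ ∈ W
candidate 4: n = (1, 0, 1, -1) → π⊥ ≈ (+0.292893, -1.707107); max(|x|,|y|,|x±y|/√2) = 1.707107 > 1 ⇒ ∉ W
candidate 5: n = (1, -1, 0, 0) → π⊥ ≈ (+1.707107, -0.707107); max(|x|,|y|,|x±y|/√2) = 1.707107 > 1 ⇒ ∉ W
candidate 6: n = (3, -3, 2, -1) → π⊥ ≈ (+4.414214, -4.828427); max(|x|,|y|,|x±y|/√2) = 6.535534 > 1 ⇒ ∉ W

1, 3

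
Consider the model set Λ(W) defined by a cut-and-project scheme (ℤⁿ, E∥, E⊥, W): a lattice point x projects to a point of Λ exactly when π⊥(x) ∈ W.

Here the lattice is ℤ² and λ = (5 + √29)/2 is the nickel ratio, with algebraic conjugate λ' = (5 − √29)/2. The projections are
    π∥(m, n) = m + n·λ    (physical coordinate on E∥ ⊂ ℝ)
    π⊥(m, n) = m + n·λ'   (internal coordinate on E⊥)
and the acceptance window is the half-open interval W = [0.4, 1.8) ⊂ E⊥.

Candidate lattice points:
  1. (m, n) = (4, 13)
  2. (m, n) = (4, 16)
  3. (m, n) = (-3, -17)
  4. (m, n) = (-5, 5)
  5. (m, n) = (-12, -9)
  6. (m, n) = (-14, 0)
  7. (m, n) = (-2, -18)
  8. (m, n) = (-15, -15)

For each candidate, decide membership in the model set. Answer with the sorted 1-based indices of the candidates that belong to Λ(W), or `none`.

1, 2, 7

Numerically λ ≈ 5.19258 and λ' = −1/λ ≈ -0.19258.
[1] lift (4,13): star map gives 1.49643; window check 0.4 ≤ 1.49643 < 1.8 is true → IN Λ
[2] lift (4,16): star map gives 0.91868; window check 0.4 ≤ 0.91868 < 1.8 is true → IN Λ
[3] lift (-3,-17): star map gives 0.27390; window check 0.4 ≤ 0.27390 < 1.8 is false → out
[4] lift (-5,5): star map gives -5.96291; window check 0.4 ≤ -5.96291 < 1.8 is false → out
[5] lift (-12,-9): star map gives -10.26676; window check 0.4 ≤ -10.26676 < 1.8 is false → out
[6] lift (-14,0): star map gives -14.00000; window check 0.4 ≤ -14.00000 < 1.8 is false → out
[7] lift (-2,-18): star map gives 1.46648; window check 0.4 ≤ 1.46648 < 1.8 is true → IN Λ
[8] lift (-15,-15): star map gives -12.11126; window check 0.4 ≤ -12.11126 < 1.8 is false → out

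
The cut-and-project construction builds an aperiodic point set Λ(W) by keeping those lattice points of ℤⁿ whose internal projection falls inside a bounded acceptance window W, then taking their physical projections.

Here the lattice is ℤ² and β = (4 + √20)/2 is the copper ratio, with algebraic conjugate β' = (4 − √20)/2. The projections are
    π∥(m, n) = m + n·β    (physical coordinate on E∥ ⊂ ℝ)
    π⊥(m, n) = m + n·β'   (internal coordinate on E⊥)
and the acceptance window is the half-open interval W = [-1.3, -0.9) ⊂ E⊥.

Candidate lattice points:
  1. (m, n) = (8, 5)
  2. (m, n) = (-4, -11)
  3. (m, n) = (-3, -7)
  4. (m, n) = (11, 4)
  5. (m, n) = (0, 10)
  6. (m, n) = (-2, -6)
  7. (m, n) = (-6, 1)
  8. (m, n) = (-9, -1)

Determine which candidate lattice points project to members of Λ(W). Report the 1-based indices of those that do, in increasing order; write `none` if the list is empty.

none

Numerically β ≈ 4.2361 and β' = −1/β ≈ -0.2361.
[1] lift (8,5): star map gives 6.8197; window check -1.3 ≤ 6.8197 < -0.9 is false → out
[2] lift (-4,-11): star map gives -1.4033; window check -1.3 ≤ -1.4033 < -0.9 is false → out
[3] lift (-3,-7): star map gives -1.3475; window check -1.3 ≤ -1.3475 < -0.9 is false → out
[4] lift (11,4): star map gives 10.0557; window check -1.3 ≤ 10.0557 < -0.9 is false → out
[5] lift (0,10): star map gives -2.3607; window check -1.3 ≤ -2.3607 < -0.9 is false → out
[6] lift (-2,-6): star map gives -0.5836; window check -1.3 ≤ -0.5836 < -0.9 is false → out
[7] lift (-6,1): star map gives -6.2361; window check -1.3 ≤ -6.2361 < -0.9 is false → out
[8] lift (-9,-1): star map gives -8.7639; window check -1.3 ≤ -8.7639 < -0.9 is false → out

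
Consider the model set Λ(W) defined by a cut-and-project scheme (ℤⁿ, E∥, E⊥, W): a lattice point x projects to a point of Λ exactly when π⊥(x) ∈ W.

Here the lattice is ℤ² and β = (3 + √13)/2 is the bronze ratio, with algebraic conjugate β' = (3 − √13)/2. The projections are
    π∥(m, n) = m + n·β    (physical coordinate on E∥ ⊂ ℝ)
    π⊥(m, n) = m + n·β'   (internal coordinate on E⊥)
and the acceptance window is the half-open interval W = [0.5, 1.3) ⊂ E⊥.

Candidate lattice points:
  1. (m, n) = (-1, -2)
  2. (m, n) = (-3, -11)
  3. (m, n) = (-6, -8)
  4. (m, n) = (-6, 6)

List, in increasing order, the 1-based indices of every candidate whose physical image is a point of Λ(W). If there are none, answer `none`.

β' = (3−√13)/2 ≈ -0.30278.
candidate 1: (m,n)=(-1,-2) → π∥ = -1-2·β ≈ -7.60555, π⊥ = -1-2·β' ≈ -0.39445 ∉ [0.5, 1.3) ⇒ out
candidate 2: (m,n)=(-3,-11) → π∥ = -3-11·β ≈ -39.33053, π⊥ = -3-11·β' ≈ 0.33053 ∉ [0.5, 1.3) ⇒ out
candidate 3: (m,n)=(-6,-8) → π∥ = -6-8·β ≈ -32.42221, π⊥ = -6-8·β' ≈ -3.57779 ∉ [0.5, 1.3) ⇒ out
candidate 4: (m,n)=(-6,6) → π∥ = -6+6·β ≈ 13.81665, π⊥ = -6+6·β' ≈ -7.81665 ∉ [0.5, 1.3) ⇒ out

none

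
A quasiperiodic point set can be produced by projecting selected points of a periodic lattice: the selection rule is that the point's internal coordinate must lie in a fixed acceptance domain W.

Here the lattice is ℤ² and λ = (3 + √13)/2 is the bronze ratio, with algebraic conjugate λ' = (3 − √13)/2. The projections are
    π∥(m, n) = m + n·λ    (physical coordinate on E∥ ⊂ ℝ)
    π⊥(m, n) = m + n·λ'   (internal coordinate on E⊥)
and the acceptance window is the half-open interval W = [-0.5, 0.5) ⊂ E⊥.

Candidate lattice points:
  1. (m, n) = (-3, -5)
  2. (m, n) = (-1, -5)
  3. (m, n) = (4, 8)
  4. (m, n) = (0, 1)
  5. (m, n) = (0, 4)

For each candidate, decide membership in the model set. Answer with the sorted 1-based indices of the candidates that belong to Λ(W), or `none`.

Compute λ' = (3−√13)/2 = -0.3028, so π⊥(m,n) = m -0.3028·n.
candidate 1: (m,n)=(-3,-5) → π∥ = -3-5·λ ≈ -19.5139, π⊥ = -3-5·λ' ≈ -1.4861 ∉ [-0.5, 0.5) ⇒ out
candidate 2: (m,n)=(-1,-5) → π∥ = -1-5·λ ≈ -17.5139, π⊥ = -1-5·λ' ≈ 0.5139 ∉ [-0.5, 0.5) ⇒ out
candidate 3: (m,n)=(4,8) → π∥ = 4+8·λ ≈ 30.4222, π⊥ = 4+8·λ' ≈ 1.5778 ∉ [-0.5, 0.5) ⇒ out
candidate 4: (m,n)=(0,1) → π∥ = 0+1·λ ≈ 3.3028, π⊥ = 0+1·λ' ≈ -0.3028 ∈ [-0.5, 0.5) ⇒ IN Λ
candidate 5: (m,n)=(0,4) → π∥ = 0+4·λ ≈ 13.2111, π⊥ = 0+4·λ' ≈ -1.2111 ∉ [-0.5, 0.5) ⇒ out

4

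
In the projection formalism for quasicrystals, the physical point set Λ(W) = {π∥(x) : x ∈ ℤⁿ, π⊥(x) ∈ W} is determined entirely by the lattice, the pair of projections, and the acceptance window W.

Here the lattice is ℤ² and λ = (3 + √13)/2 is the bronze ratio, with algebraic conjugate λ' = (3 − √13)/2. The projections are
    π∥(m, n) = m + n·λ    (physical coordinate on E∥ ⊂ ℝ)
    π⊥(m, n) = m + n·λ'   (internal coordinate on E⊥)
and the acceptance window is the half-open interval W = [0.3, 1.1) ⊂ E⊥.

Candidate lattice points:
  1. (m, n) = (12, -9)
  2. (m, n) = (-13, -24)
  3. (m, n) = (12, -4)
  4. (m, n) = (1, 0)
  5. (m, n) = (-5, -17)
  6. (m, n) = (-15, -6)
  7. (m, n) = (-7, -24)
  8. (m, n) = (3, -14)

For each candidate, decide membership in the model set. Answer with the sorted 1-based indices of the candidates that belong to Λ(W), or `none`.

Compute λ' = (3−√13)/2 = -0.3028, so π⊥(m,n) = m -0.3028·n.
candidate 1: (m,n)=(12,-9) → π∥ = 12-9·λ ≈ -17.7250, π⊥ = 12-9·λ' ≈ 14.7250 ∉ [0.3, 1.1) ⇒ out
candidate 2: (m,n)=(-13,-24) → π∥ = -13-24·λ ≈ -92.2666, π⊥ = -13-24·λ' ≈ -5.7334 ∉ [0.3, 1.1) ⇒ out
candidate 3: (m,n)=(12,-4) → π∥ = 12-4·λ ≈ -1.2111, π⊥ = 12-4·λ' ≈ 13.2111 ∉ [0.3, 1.1) ⇒ out
candidate 4: (m,n)=(1,0) → π∥ = 1+0·λ ≈ 1.0000, π⊥ = 1+0·λ' ≈ 1.0000 ∈ [0.3, 1.1) ⇒ IN Λ
candidate 5: (m,n)=(-5,-17) → π∥ = -5-17·λ ≈ -61.1472, π⊥ = -5-17·λ' ≈ 0.1472 ∉ [0.3, 1.1) ⇒ out
candidate 6: (m,n)=(-15,-6) → π∥ = -15-6·λ ≈ -34.8167, π⊥ = -15-6·λ' ≈ -13.1833 ∉ [0.3, 1.1) ⇒ out
candidate 7: (m,n)=(-7,-24) → π∥ = -7-24·λ ≈ -86.2666, π⊥ = -7-24·λ' ≈ 0.2666 ∉ [0.3, 1.1) ⇒ out
candidate 8: (m,n)=(3,-14) → π∥ = 3-14·λ ≈ -43.2389, π⊥ = 3-14·λ' ≈ 7.2389 ∉ [0.3, 1.1) ⇒ out

4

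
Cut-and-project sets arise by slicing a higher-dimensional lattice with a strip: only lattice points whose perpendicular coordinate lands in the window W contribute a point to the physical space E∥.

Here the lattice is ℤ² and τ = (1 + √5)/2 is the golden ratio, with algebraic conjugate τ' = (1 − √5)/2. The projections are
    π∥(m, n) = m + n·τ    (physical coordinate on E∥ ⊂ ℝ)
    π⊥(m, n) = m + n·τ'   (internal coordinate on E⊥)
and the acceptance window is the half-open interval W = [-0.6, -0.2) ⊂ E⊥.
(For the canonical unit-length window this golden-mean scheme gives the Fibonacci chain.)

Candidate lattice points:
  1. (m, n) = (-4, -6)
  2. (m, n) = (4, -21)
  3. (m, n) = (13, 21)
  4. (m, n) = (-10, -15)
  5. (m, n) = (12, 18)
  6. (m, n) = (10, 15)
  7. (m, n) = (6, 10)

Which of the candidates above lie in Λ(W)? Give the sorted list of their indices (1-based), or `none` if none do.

1

Numerically τ ≈ 1.618034 and τ' = −1/τ ≈ -0.618034.
candidate 1: (m,n)=(-4,-6) → π∥ = -4-6·τ ≈ -13.708204, π⊥ = -4-6·τ' ≈ -0.291796 ∈ [-0.6, -0.2) ⇒ IN Λ
candidate 2: (m,n)=(4,-21) → π∥ = 4-21·τ ≈ -29.978714, π⊥ = 4-21·τ' ≈ 16.978714 ∉ [-0.6, -0.2) ⇒ out
candidate 3: (m,n)=(13,21) → π∥ = 13+21·τ ≈ 46.978714, π⊥ = 13+21·τ' ≈ 0.021286 ∉ [-0.6, -0.2) ⇒ out
candidate 4: (m,n)=(-10,-15) → π∥ = -10-15·τ ≈ -34.270510, π⊥ = -10-15·τ' ≈ -0.729490 ∉ [-0.6, -0.2) ⇒ out
candidate 5: (m,n)=(12,18) → π∥ = 12+18·τ ≈ 41.124612, π⊥ = 12+18·τ' ≈ 0.875388 ∉ [-0.6, -0.2) ⇒ out
candidate 6: (m,n)=(10,15) → π∥ = 10+15·τ ≈ 34.270510, π⊥ = 10+15·τ' ≈ 0.729490 ∉ [-0.6, -0.2) ⇒ out
candidate 7: (m,n)=(6,10) → π∥ = 6+10·τ ≈ 22.180340, π⊥ = 6+10·τ' ≈ -0.180340 ∉ [-0.6, -0.2) ⇒ out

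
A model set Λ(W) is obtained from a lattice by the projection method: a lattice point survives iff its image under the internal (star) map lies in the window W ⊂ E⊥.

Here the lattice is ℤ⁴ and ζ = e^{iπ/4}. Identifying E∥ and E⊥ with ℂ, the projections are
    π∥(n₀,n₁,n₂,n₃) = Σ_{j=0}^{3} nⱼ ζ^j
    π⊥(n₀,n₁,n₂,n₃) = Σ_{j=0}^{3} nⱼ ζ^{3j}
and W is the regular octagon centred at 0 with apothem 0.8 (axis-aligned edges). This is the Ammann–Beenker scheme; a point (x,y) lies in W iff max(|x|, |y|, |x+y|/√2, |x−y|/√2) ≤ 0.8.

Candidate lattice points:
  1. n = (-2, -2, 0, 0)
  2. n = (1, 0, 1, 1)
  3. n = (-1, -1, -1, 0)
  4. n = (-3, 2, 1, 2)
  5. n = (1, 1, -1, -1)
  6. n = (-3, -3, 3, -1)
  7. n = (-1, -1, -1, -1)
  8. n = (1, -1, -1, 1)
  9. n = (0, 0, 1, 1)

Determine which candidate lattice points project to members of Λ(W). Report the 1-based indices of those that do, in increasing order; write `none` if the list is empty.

3, 9

With ζ = e^{iπ/4} the internal vectors are ζ^0,ζ^3,ζ^6,ζ^9.
candidate 1: n = (-2, -2, 0, 0) → π⊥ ≈ (-0.58579, -1.41421); max(|x|,|y|,|x±y|/√2) = 1.41421 > 0.8 ⇒ ∉ W
candidate 2: n = (1, 0, 1, 1) → π⊥ ≈ (+1.70711, -0.29289); max(|x|,|y|,|x±y|/√2) = 1.70711 > 0.8 ⇒ ∉ W
candidate 3: n = (-1, -1, -1, 0) → π⊥ ≈ (-0.29289, +0.29289); max(|x|,|y|,|x±y|/√2) = 0.41421 ≤ 0.8 ⇒ ∈ W
candidate 4: n = (-3, 2, 1, 2) → π⊥ ≈ (-3.00000, +1.82843); max(|x|,|y|,|x±y|/√2) = 3.41421 > 0.8 ⇒ ∉ W
candidate 5: n = (1, 1, -1, -1) → π⊥ ≈ (-0.41421, +1.00000); max(|x|,|y|,|x±y|/√2) = 1.00000 > 0.8 ⇒ ∉ W
candidate 6: n = (-3, -3, 3, -1) → π⊥ ≈ (-1.58579, -5.82843); max(|x|,|y|,|x±y|/√2) = 5.82843 > 0.8 ⇒ ∉ W
candidate 7: n = (-1, -1, -1, -1) → π⊥ ≈ (-1.00000, -0.41421); max(|x|,|y|,|x±y|/√2) = 1.00000 > 0.8 ⇒ ∉ W
candidate 8: n = (1, -1, -1, 1) → π⊥ ≈ (+2.41421, +1.00000); max(|x|,|y|,|x±y|/√2) = 2.41421 > 0.8 ⇒ ∉ W
candidate 9: n = (0, 0, 1, 1) → π⊥ ≈ (+0.70711, -0.29289); max(|x|,|y|,|x±y|/√2) = 0.70711 ≤ 0.8 ⇒ ∈ W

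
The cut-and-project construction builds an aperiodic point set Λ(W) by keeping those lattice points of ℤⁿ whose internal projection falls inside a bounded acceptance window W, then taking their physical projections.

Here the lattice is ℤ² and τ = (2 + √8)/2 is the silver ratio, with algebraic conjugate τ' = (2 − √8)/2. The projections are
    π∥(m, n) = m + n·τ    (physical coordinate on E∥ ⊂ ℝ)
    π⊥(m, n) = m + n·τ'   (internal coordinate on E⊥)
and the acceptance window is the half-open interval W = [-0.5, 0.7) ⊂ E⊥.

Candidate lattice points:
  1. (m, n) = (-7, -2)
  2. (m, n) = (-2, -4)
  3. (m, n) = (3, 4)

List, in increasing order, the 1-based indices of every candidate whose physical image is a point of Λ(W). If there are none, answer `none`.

Numerically τ ≈ 2.4142 and τ' = −1/τ ≈ -0.4142.
#1 (-7,-2): internal coord -7 + (-2)·τ' = -6.1716; -6.1716 ∉ [-0.5, 0.7) → out
#2 (-2,-4): internal coord -2 + (-4)·τ' = -0.3431; -0.3431 ∈ [-0.5, 0.7) → IN Λ
#3 (3,4): internal coord 3 + (4)·τ' = +1.3431; +1.3431 ∉ [-0.5, 0.7) → out

2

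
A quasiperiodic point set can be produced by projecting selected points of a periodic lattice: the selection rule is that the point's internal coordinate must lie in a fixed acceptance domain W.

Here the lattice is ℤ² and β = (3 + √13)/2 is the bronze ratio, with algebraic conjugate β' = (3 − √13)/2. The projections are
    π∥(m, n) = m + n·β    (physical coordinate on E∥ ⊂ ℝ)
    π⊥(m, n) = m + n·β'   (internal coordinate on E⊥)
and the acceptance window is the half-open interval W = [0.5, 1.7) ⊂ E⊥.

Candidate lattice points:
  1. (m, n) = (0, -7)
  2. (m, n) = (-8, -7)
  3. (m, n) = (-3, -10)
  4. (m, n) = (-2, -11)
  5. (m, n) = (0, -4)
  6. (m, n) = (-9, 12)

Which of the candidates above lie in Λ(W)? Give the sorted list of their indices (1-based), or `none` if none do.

4, 5

β' = (3−√13)/2 ≈ -0.30278.
[1] lift (0,-7): star map gives 2.11943; window check 0.5 ≤ 2.11943 < 1.7 is false → out
[2] lift (-8,-7): star map gives -5.88057; window check 0.5 ≤ -5.88057 < 1.7 is false → out
[3] lift (-3,-10): star map gives 0.02776; window check 0.5 ≤ 0.02776 < 1.7 is false → out
[4] lift (-2,-11): star map gives 1.33053; window check 0.5 ≤ 1.33053 < 1.7 is true → IN Λ
[5] lift (0,-4): star map gives 1.21110; window check 0.5 ≤ 1.21110 < 1.7 is true → IN Λ
[6] lift (-9,12): star map gives -12.63331; window check 0.5 ≤ -12.63331 < 1.7 is false → out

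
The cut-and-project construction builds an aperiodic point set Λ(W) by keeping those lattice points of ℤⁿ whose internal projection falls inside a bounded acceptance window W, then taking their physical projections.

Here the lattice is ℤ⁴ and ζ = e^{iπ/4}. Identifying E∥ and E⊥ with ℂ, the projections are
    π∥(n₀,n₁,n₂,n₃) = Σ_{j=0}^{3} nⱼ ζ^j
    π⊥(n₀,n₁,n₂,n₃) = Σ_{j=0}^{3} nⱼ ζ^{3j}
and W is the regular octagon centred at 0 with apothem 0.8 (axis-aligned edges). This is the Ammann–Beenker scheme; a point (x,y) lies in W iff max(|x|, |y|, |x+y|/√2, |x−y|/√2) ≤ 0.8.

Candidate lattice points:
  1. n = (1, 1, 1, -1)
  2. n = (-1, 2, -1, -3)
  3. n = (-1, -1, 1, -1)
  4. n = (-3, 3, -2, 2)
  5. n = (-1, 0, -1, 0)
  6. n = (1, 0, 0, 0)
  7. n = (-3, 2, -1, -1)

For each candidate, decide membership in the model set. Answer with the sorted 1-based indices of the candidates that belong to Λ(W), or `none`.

With ζ = e^{iπ/4} the internal vectors are ζ^0,ζ^3,ζ^6,ζ^9.
#1 (1, 1, 1, -1): internal (-0.4142, -1.0000); octagon support 1.0000 vs apothem 0.8 → ∉ W
#2 (-1, 2, -1, -3): internal (-4.5355, 0.2929); octagon support 4.5355 vs apothem 0.8 → ∉ W
#3 (-1, -1, 1, -1): internal (-1.0000, -2.4142); octagon support 2.4142 vs apothem 0.8 → ∉ W
#4 (-3, 3, -2, 2): internal (-3.7071, 5.5355); octagon support 6.5355 vs apothem 0.8 → ∉ W
#5 (-1, 0, -1, 0): internal (-1.0000, 1.0000); octagon support 1.4142 vs apothem 0.8 → ∉ W
#6 (1, 0, 0, 0): internal (1.0000, 0.0000); octagon support 1.0000 vs apothem 0.8 → ∉ W
#7 (-3, 2, -1, -1): internal (-5.1213, 1.7071); octagon support 5.1213 vs apothem 0.8 → ∉ W

none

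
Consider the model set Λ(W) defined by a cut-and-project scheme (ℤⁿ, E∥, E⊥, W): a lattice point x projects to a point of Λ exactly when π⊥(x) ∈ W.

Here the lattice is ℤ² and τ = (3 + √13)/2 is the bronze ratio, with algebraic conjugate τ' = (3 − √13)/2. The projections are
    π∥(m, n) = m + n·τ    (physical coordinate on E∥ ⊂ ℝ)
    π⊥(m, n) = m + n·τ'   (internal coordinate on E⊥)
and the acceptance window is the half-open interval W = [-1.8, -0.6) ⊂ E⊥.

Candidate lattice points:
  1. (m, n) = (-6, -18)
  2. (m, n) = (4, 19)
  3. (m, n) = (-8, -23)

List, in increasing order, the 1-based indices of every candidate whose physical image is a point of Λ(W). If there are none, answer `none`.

2, 3

Numerically τ ≈ 3.302776 and τ' = −1/τ ≈ -0.302776.
[1] lift (-6,-18): star map gives -0.550039; window check -1.8 ≤ -0.550039 < -0.6 is false → out
[2] lift (4,19): star map gives -1.752737; window check -1.8 ≤ -1.752737 < -0.6 is true → IN Λ
[3] lift (-8,-23): star map gives -1.036160; window check -1.8 ≤ -1.036160 < -0.6 is true → IN Λ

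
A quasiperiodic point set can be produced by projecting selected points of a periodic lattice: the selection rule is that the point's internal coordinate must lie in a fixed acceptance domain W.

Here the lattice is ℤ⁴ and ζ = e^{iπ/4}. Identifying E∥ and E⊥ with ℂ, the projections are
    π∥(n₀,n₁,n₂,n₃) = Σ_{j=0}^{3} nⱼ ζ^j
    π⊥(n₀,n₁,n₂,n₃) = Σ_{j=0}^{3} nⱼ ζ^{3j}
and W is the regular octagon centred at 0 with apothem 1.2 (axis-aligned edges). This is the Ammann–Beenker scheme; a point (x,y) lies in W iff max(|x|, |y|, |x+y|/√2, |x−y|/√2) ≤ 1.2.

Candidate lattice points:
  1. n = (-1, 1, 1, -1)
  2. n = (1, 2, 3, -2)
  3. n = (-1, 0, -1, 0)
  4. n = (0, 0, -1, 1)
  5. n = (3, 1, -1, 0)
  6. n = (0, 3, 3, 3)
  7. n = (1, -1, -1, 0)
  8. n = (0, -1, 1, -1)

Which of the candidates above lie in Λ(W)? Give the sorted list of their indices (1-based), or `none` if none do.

With ζ = e^{iπ/4} the internal vectors are ζ^0,ζ^3,ζ^6,ζ^9.
candidate 1: n = (-1, 1, 1, -1) → π⊥ ≈ (-2.41421, -1.00000); max(|x|,|y|,|x±y|/√2) = 2.41421 > 1.2 ⇒ ∉ W
candidate 2: n = (1, 2, 3, -2) → π⊥ ≈ (-1.82843, -3.00000); max(|x|,|y|,|x±y|/√2) = 3.41421 > 1.2 ⇒ ∉ W
candidate 3: n = (-1, 0, -1, 0) → π⊥ ≈ (-1.00000, +1.00000); max(|x|,|y|,|x±y|/√2) = 1.41421 > 1.2 ⇒ ∉ W
candidate 4: n = (0, 0, -1, 1) → π⊥ ≈ (+0.70711, +1.70711); max(|x|,|y|,|x±y|/√2) = 1.70711 > 1.2 ⇒ ∉ W
candidate 5: n = (3, 1, -1, 0) → π⊥ ≈ (+2.29289, +1.70711); max(|x|,|y|,|x±y|/√2) = 2.82843 > 1.2 ⇒ ∉ W
candidate 6: n = (0, 3, 3, 3) → π⊥ ≈ (+0.00000, +1.24264); max(|x|,|y|,|x±y|/√2) = 1.24264 > 1.2 ⇒ ∉ W
candidate 7: n = (1, -1, -1, 0) → π⊥ ≈ (+1.70711, +0.29289); max(|x|,|y|,|x±y|/√2) = 1.70711 > 1.2 ⇒ ∉ W
candidate 8: n = (0, -1, 1, -1) → π⊥ ≈ (+0.00000, -2.41421); max(|x|,|y|,|x±y|/√2) = 2.41421 > 1.2 ⇒ ∉ W

none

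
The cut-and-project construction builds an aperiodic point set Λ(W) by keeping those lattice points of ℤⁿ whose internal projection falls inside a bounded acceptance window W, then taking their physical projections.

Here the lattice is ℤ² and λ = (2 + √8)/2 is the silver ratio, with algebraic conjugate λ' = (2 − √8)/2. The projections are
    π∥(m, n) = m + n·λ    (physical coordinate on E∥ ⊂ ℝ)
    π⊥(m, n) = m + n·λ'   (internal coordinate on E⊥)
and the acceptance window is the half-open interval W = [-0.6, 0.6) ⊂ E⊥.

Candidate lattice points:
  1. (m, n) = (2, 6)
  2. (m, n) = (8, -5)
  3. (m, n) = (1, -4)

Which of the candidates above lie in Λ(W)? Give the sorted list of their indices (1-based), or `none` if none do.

1

Compute λ' = (2−√8)/2 = -0.4142, so π⊥(m,n) = m -0.4142·n.
#1 (2,6): internal coord 2 + (6)·λ' = -0.4853; -0.4853 ∈ [-0.6, 0.6) → IN Λ
#2 (8,-5): internal coord 8 + (-5)·λ' = +10.0711; +10.0711 ∉ [-0.6, 0.6) → out
#3 (1,-4): internal coord 1 + (-4)·λ' = +2.6569; +2.6569 ∉ [-0.6, 0.6) → out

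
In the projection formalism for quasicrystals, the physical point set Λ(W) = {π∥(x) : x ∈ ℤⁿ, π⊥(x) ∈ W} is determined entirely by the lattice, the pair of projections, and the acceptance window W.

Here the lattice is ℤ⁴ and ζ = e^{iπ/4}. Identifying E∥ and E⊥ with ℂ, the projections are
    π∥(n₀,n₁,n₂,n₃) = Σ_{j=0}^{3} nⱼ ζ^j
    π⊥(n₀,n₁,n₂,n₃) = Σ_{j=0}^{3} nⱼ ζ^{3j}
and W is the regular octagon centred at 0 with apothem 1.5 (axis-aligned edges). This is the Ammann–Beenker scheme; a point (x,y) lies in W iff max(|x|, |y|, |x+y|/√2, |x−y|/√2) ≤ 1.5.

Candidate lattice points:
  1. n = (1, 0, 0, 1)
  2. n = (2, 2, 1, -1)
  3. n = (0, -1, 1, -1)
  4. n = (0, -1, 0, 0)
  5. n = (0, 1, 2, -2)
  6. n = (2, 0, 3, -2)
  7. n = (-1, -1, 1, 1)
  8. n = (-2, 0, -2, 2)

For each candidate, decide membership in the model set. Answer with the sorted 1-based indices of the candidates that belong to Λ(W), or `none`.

2, 4, 7

π⊥(n) = n₀ + n₁ζ³ + n₂ζ⁶ + n₃ζ⁹ where ζ = e^{iπ/4}.
candidate 1: n = (1, 0, 0, 1) → π⊥ ≈ (+1.707107, +0.707107); max(|x|,|y|,|x±y|/√2) = 1.707107 > 1.5 ⇒ ∉ W
candidate 2: n = (2, 2, 1, -1) → π⊥ ≈ (-0.121320, -0.292893); max(|x|,|y|,|x±y|/√2) = 0.292893 ≤ 1.5 ⇒ ∈ W
candidate 3: n = (0, -1, 1, -1) → π⊥ ≈ (+0.000000, -2.414214); max(|x|,|y|,|x±y|/√2) = 2.414214 > 1.5 ⇒ ∉ W
candidate 4: n = (0, -1, 0, 0) → π⊥ ≈ (+0.707107, -0.707107); max(|x|,|y|,|x±y|/√2) = 1.000000 ≤ 1.5 ⇒ ∈ W
candidate 5: n = (0, 1, 2, -2) → π⊥ ≈ (-2.121320, -2.707107); max(|x|,|y|,|x±y|/√2) = 3.414214 > 1.5 ⇒ ∉ W
candidate 6: n = (2, 0, 3, -2) → π⊥ ≈ (+0.585786, -4.414214); max(|x|,|y|,|x±y|/√2) = 4.414214 > 1.5 ⇒ ∉ W
candidate 7: n = (-1, -1, 1, 1) → π⊥ ≈ (+0.414214, -1.000000); max(|x|,|y|,|x±y|/√2) = 1.000000 ≤ 1.5 ⇒ ∈ W
candidate 8: n = (-2, 0, -2, 2) → π⊥ ≈ (-0.585786, +3.414214); max(|x|,|y|,|x±y|/√2) = 3.414214 > 1.5 ⇒ ∉ W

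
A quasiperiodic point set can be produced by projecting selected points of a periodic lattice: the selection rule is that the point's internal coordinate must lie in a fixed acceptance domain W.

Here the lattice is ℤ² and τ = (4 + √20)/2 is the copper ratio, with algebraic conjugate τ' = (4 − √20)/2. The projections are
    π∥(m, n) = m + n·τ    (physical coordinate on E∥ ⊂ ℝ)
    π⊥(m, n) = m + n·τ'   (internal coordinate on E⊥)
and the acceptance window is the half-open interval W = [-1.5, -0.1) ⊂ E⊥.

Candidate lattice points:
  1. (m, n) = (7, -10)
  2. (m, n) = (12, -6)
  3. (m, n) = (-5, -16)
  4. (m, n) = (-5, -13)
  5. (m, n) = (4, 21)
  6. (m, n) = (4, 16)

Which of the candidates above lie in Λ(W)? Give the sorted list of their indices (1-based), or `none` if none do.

Numerically τ ≈ 4.2361 and τ' = −1/τ ≈ -0.2361.
[1] lift (7,-10): star map gives 9.3607; window check -1.5 ≤ 9.3607 < -0.1 is false → out
[2] lift (12,-6): star map gives 13.4164; window check -1.5 ≤ 13.4164 < -0.1 is false → out
[3] lift (-5,-16): star map gives -1.2229; window check -1.5 ≤ -1.2229 < -0.1 is true → IN Λ
[4] lift (-5,-13): star map gives -1.9311; window check -1.5 ≤ -1.9311 < -0.1 is false → out
[5] lift (4,21): star map gives -0.9574; window check -1.5 ≤ -0.9574 < -0.1 is true → IN Λ
[6] lift (4,16): star map gives 0.2229; window check -1.5 ≤ 0.2229 < -0.1 is false → out

3, 5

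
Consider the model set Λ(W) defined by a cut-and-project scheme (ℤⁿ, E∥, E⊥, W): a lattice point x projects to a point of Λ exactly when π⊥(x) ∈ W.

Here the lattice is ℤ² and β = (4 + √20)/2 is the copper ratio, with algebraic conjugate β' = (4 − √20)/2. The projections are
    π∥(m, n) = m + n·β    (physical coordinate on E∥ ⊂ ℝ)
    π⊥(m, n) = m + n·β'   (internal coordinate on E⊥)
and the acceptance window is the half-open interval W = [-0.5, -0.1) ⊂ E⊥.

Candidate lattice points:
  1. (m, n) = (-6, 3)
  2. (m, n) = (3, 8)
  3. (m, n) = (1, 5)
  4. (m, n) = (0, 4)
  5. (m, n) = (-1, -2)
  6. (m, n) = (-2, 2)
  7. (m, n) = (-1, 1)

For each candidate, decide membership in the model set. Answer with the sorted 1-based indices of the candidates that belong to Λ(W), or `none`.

3

Numerically β ≈ 4.2361 and β' = −1/β ≈ -0.2361.
[1] lift (-6,3): star map gives -6.7082; window check -0.5 ≤ -6.7082 < -0.1 is false → out
[2] lift (3,8): star map gives 1.1115; window check -0.5 ≤ 1.1115 < -0.1 is false → out
[3] lift (1,5): star map gives -0.1803; window check -0.5 ≤ -0.1803 < -0.1 is true → IN Λ
[4] lift (0,4): star map gives -0.9443; window check -0.5 ≤ -0.9443 < -0.1 is false → out
[5] lift (-1,-2): star map gives -0.5279; window check -0.5 ≤ -0.5279 < -0.1 is false → out
[6] lift (-2,2): star map gives -2.4721; window check -0.5 ≤ -2.4721 < -0.1 is false → out
[7] lift (-1,1): star map gives -1.2361; window check -0.5 ≤ -1.2361 < -0.1 is false → out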